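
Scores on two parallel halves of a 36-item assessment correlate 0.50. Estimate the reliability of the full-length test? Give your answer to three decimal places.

Apply the Spearman-Brown correction with n = 2:
r_full = 2r_hh / (1 + r_hh) = 2 × 0.50 / (1 + 0.50)
       = 1.0000 / 1.5000 = 0.6667

0.667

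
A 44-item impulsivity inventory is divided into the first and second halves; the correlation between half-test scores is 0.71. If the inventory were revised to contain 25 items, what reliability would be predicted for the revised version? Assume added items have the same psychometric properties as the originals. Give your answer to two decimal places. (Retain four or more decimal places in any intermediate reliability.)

0.74

Spearman-Brown correction (n = 2): r_full = 2·0.71/(1 + 0.71) = 0.8304
Length factor from 44 to 25 items: n = 25/44 = 0.5682
r_new = n·r_full / (1 + (n − 1)·r_full) = 0.4718 / 0.6414 ≈ 0.7356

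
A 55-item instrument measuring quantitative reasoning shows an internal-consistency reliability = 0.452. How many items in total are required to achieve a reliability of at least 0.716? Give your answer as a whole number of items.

n = 0.716 × (1 − 0.452) / [ 0.452 × (1 − 0.716) ]
n = 0.392368 / 0.128368 ≈ 3.0566
Items needed = n × 55 = 3.0566 × 55 ≈ 168.11 → round up to 169

169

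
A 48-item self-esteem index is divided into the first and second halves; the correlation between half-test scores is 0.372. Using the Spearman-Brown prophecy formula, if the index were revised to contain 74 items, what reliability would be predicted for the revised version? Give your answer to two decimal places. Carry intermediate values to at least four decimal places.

0.65

Spearman-Brown correction (n = 2): r_full = 2·0.372/(1 + 0.372) = 0.5423
Length factor from 48 to 74 items: n = 74/48 = 1.5417
r_new = n·r_full / (1 + (n − 1)·r_full) = 0.8361 / 1.2938 ≈ 0.6462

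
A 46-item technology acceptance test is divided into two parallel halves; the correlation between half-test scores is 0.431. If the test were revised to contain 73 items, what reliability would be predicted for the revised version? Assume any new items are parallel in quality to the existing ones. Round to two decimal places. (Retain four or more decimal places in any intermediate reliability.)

0.71

First correct the split-half correlation to full-test reliability: r_full = 2 × 0.431 / (1 + 0.431) ≈ 0.6024
Then adjust to 73 items: n = 73/46 = 1.5870
r_new = n·r_full / (1 + (n − 1)·r_full) = 0.9560 / 1.3536 ≈ 0.7063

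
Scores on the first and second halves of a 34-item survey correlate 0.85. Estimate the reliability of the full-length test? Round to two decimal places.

0.92

Apply the Spearman-Brown correction with n = 2:
r_full = 2r_hh / (1 + r_hh) = 2 × 0.85 / (1 + 0.85)
r_full = 1.7000 / 1.8500 ≈ 0.9189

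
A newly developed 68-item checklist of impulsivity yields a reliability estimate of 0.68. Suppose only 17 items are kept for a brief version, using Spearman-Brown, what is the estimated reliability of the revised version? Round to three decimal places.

Length ratio n = 17/68 = 0.25
r_new = (0.25 × 0.68) / (1 + (0.25 − 1) × 0.68)
     = 0.1700 / 0.4900 = 0.3469

0.347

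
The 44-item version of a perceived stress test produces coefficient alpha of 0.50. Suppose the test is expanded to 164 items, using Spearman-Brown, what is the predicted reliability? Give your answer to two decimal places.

n = 164/44 = 3.7273
Apply the Spearman-Brown prophecy formula, r' = nr / [1 + (n − 1)r]:
r_new = 3.7273·0.50 / [1 + (3.7273 − 1)·0.50]
     = 1.8637 / 2.3636 = 0.7885

0.79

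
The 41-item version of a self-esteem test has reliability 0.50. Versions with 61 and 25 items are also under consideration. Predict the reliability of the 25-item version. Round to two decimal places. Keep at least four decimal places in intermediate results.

0.38

The 61-item form is not needed; work directly from the 41-item form with n = 25/41 = 0.6098.
r_{25} = n·r / (1 + (n − 1)·r) = 0.3049 / 0.8049 ≈ 0.3788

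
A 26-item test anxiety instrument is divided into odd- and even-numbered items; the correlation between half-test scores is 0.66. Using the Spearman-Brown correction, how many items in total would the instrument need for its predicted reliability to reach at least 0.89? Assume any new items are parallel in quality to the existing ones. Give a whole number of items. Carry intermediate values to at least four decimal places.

55

Corrected full-test reliability: r_full = 2 × 0.66 / (1 + 0.66) ≈ 0.7952
Solve Spearman-Brown for n: n = 0.89(1 − 0.7952) / [0.7952(1 − 0.89)] = 2.0838
Required items = 2.0838 × 26 = 54.18, so 55 items.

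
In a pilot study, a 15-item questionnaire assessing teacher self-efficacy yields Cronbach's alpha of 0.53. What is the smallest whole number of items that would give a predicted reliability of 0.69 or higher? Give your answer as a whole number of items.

30

Spearman-Brown solved for the length factor n:
n = r*(1 − r) / [ r (1 − r*) ]
n = [0.69 × 0.47] / [0.53 × 0.31]
n = 0.3243 / 0.1643 ≈ 1.9738
Items needed = n × 15 = 1.9738 × 15 ≈ 29.61 → round up to 30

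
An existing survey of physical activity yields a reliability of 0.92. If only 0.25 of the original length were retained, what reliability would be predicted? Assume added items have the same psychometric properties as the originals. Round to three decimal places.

Apply the Spearman-Brown prophecy formula, r' = nr / [1 + (n − 1)r]:
r_new = (0.25 × 0.92) / (1 + (0.25 − 1) × 0.92)
     = 0.2300 / 0.3100 = 0.7419

0.742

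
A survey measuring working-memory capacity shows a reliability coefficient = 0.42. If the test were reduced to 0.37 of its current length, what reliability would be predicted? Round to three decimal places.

By Spearman-Brown, r_new = n r / (1 + (n − 1) r).
r_new = 0.37·0.42 / [1 + (0.37 − 1)·0.42]
     = 0.1554 / 0.7354 = 0.2113

0.211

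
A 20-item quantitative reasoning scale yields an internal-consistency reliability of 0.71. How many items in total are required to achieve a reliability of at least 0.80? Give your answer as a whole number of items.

33

Spearman-Brown solved for the length factor n:
n = r_target (1 − r_old) / [ r_old (1 − r_target) ]
n = 0.80(1 − 0.71) / [0.71(1 − 0.80)]
  = 0.2320 / 0.1420 = 1.6338
1.6338 × 20 = 32.68 → 33 items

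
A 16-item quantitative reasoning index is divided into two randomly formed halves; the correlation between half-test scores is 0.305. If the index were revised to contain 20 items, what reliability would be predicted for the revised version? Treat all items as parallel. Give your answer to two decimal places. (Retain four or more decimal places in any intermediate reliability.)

0.52

Full-test reliability from the split-half r: r_full = 2(0.305)/(1 + 0.305) = 0.4674
Then adjust to 20 items: n = 20/16 = 1.2500
r_new = n·r_full / (1 + (n − 1)·r_full) = 0.5842 / 1.1168 ≈ 0.5231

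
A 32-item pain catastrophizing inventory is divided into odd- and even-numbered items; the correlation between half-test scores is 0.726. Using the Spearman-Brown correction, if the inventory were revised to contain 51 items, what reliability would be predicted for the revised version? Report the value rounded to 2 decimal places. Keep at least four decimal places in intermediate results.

0.89

Full-test reliability from the split-half r: r_full = 2(0.726)/(1 + 0.726) = 0.8413
Length factor from 32 to 51 items: n = 51/32 = 1.5938
r_new = n·r_full / (1 + (n − 1)·r_full) = 1.3409 / 1.4996 ≈ 0.8942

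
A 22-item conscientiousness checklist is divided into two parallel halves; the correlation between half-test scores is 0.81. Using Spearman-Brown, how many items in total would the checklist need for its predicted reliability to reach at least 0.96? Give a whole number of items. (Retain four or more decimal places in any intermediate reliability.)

62

r_full = 2(0.81)/(1 + 0.81) = 0.8950
n = r_tgt(1 − r_full) / [r_full(1 − r_tgt)] = 0.96 × 0.1050 / (0.8950 × 0.04) ≈ 2.8156
Items = 2.8156 × 22 ≈ 61.94 → 62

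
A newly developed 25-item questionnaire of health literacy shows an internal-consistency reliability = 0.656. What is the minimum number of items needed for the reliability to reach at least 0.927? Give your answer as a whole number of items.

167

n = [0.927 × 0.344] / [0.656 × 0.073]
  = 0.318888 / 0.047888 = 6.6590
So the test needs 6.6590 × 25 ≈ 166.47 items; rounding up, 167.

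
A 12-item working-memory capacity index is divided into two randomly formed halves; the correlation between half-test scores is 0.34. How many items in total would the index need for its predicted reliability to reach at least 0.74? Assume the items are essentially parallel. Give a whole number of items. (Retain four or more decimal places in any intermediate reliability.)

34

r_full = 2(0.34)/(1 + 0.34) = 0.5075
n = r_tgt(1 − r_full) / [r_full(1 − r_tgt)] = 0.74 × 0.4925 / (0.5075 × 0.26) ≈ 2.7620
Required items = 2.7620 × 12 = 33.14, so 34 items.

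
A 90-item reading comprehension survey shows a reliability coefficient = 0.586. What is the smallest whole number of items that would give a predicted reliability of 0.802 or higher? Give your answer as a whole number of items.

Invert Spearman-Brown to solve for n:
n = r_target (1 − r_old) / [ r_old (1 − r_target) ]
n = 0.802(1 − 0.586) / [0.586(1 − 0.802)]
n = 0.332028 / 0.116028 ≈ 2.8616
So the test needs 2.8616 × 90 ≈ 257.54 items; rounding up, 258.

258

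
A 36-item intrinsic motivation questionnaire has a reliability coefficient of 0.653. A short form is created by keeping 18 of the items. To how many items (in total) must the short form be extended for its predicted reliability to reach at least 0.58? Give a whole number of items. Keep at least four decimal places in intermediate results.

27

Short-form reliability: n = 18/36 = 0.5000; r_18 = n·r/(1+(n−1)r) ≈ 0.4848
Then solve for n' with r_old = 0.4848, r_target = 0.58: n' = 0.58(1 − 0.4848)/[0.4848(1 − 0.58)] = 1.4675
Total items = 1.4675 × 18 = 26.41, rounded up to 27.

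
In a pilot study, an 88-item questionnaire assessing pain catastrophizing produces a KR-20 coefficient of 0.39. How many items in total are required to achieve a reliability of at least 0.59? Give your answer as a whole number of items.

n = 0.59 × (1 − 0.39) / [ 0.39 × (1 − 0.59) ]
  = 0.3599 / 0.1599 = 2.2508
Items needed = n × 88 = 2.2508 × 88 ≈ 198.07 → round up to 199

199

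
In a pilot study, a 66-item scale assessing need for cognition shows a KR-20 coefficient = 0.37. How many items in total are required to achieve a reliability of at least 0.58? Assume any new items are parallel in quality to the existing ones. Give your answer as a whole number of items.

156

Invert Spearman-Brown to solve for n:
n = r*(1 − r) / [ r (1 − r*) ]
n = 0.58 × (1 − 0.37) / [ 0.37 × (1 − 0.58) ]
n = 0.3654 / 0.1554 ≈ 2.3514
2.3514 × 66 = 155.19 → 156 items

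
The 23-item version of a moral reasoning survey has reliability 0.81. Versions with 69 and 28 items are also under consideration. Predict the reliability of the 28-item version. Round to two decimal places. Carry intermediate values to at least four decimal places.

The 69-item form is not needed; work directly from the 23-item form with n = 28/23 = 1.2174.
r_{28} = n·r / (1 + (n − 1)·r) = 0.9861 / 1.1761 ≈ 0.8384

0.84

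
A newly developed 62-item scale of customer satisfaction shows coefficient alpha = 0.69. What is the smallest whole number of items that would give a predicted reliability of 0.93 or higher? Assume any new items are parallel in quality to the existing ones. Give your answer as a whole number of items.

371

Invert Spearman-Brown to solve for n:
n = r*(1 − r) / [ r (1 − r*) ]
n = 0.93 × (1 − 0.69) / [ 0.69 × (1 − 0.93) ]
n = 0.2883 / 0.0483 ≈ 5.9689
5.9689 × 62 = 370.07 → 371 items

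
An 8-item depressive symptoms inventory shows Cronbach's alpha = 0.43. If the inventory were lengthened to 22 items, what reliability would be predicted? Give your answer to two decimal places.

n = 22/8 = 2.75
Apply the Spearman-Brown prophecy formula, r' = nr / [1 + (n − 1)r]:
r_new = (2.75 × 0.43) / (1 + (2.75 − 1) × 0.43)
     = 1.1825 / 1.7525 = 0.6748

0.67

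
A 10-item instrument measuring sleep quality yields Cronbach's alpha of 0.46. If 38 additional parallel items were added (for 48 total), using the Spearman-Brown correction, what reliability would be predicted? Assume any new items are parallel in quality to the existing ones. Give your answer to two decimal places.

Length ratio n = 48/10 = 4.8
Apply the Spearman-Brown prophecy formula, r' = nr / [1 + (n − 1)r]:
r_new = (4.8 × 0.46) / (1 + (4.8 − 1) × 0.46)
     = 2.2080 / 2.7480 = 0.8035

0.80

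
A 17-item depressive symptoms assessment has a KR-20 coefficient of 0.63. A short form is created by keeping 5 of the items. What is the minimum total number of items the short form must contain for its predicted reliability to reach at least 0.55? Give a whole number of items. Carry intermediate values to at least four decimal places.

First, r for the 5-item form: n = 5/17 = 0.2941, so r_5 = 0.2941·0.63/(1 + (0.2941 − 1)·0.63) = 0.3337
Then solve for n' with r_old = 0.3337, r_target = 0.55: n' = 0.55(1 − 0.3337)/[0.3337(1 − 0.55)] = 2.4404
Total items = 2.4404 × 5 = 12.20, rounded up to 13.

13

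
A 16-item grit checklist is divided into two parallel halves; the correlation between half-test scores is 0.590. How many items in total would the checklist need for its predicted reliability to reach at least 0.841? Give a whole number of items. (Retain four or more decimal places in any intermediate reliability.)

30

r_full = 2(0.590)/(1 + 0.590) = 0.7421
n = r_tgt(1 − r_full) / [r_full(1 − r_tgt)] = 0.841 × 0.2579 / (0.7421 × 0.159) ≈ 1.8382
Items = 1.8382 × 16 ≈ 29.41 → 30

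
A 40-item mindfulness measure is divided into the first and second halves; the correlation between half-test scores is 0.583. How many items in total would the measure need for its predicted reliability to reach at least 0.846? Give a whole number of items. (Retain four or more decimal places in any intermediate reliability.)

Corrected full-test reliability: r_full = 2 × 0.583 / (1 + 0.583) ≈ 0.7366
Solve Spearman-Brown for n: n = 0.846(1 − 0.7366) / [0.7366(1 − 0.846)] = 1.9644
Required items = 1.9644 × 40 = 78.58, so 79 items.

79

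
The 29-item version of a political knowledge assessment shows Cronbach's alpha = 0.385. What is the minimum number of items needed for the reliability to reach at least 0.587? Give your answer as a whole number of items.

66

n = 0.587 × (1 − 0.385) / [ 0.385 × (1 − 0.587) ]
  = 0.361005 / 0.159005 = 2.2704
2.2704 × 29 = 65.84 → 66 items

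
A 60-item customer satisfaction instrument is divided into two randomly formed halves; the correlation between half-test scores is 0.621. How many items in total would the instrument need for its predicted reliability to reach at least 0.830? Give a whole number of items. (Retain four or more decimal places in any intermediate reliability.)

90

r_full = 2(0.621)/(1 + 0.621) = 0.7662
Solve Spearman-Brown for n: n = 0.830(1 − 0.7662) / [0.7662(1 − 0.830)] = 1.4898
Required items = 1.4898 × 60 = 89.39, so 90 items.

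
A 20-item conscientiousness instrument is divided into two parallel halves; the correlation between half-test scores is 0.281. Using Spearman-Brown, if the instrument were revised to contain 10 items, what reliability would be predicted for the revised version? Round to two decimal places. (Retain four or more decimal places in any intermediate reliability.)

Spearman-Brown correction (n = 2): r_full = 2·0.281/(1 + 0.281) = 0.4387
Then adjust to 10 items: n = 10/20 = 0.5000
r_new = n·r_full / (1 + (n − 1)·r_full) = 0.2193 / 0.7807 ≈ 0.2809

0.28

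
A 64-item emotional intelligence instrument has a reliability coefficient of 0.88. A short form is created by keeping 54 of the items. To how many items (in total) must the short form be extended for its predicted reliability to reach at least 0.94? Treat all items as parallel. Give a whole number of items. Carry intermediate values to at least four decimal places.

137

First, r for the 54-item form: n = 54/64 = 0.8438, so r_54 = 0.8438·0.88/(1 + (0.8438 − 1)·0.88) = 0.8609
Then solve for n' with r_old = 0.8609, r_target = 0.94: n' = 0.94(1 − 0.8609)/[0.8609(1 − 0.94)] = 2.5313
Items = 2.5313 × 54 ≈ 136.69 → 137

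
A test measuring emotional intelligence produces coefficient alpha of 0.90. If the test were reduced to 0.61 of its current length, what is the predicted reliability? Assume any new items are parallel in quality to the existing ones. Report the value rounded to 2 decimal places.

0.85

Spearman-Brown: r_new = n·r / (1 + (n − 1)·r)
r_new = 0.61·0.90 / [1 + (0.61 − 1)·0.90]
r_new = 0.5490 / 0.6490 ≈ 0.8459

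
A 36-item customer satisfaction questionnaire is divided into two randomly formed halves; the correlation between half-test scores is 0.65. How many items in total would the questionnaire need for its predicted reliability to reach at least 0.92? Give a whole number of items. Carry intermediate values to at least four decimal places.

112

r_full = 2(0.65)/(1 + 0.65) = 0.7879
Solve Spearman-Brown for n: n = 0.92(1 − 0.7879) / [0.7879(1 − 0.92)] = 3.0958
Items = 3.0958 × 36 ≈ 111.45 → 112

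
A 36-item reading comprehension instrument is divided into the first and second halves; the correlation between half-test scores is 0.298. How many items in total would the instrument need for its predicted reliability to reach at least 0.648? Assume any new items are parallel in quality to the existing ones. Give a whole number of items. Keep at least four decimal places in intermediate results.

r_full = 2(0.298)/(1 + 0.298) = 0.4592
n = r_tgt(1 − r_full) / [r_full(1 − r_tgt)] = 0.648 × 0.5408 / (0.4592 × 0.352) ≈ 2.1680
Items = 2.1680 × 36 ≈ 78.05 → 79

79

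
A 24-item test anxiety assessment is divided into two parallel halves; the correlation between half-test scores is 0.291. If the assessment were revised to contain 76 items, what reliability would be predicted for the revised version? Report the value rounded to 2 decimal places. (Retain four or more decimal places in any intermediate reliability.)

Full-test reliability from the split-half r: r_full = 2(0.291)/(1 + 0.291) = 0.4508
Then adjust to 76 items: n = 76/24 = 3.1667
r_new = n·r_full / (1 + (n − 1)·r_full) = 1.4275 / 1.9767 ≈ 0.7222

0.72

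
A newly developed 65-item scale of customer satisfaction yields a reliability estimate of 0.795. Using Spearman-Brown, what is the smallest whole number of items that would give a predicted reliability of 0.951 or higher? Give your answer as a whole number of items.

326

Spearman-Brown solved for the length factor n:
n = r*(1 − r) / [ r (1 − r*) ]
n = 0.951 × (1 − 0.795) / [ 0.795 × (1 − 0.951) ]
  = 0.194955 / 0.038955 = 5.0046
So the test needs 5.0046 × 65 ≈ 325.30 items; rounding up, 326.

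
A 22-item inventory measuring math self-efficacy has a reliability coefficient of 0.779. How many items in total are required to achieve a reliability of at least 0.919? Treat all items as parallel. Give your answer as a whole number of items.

Rearranging the Spearman-Brown formula for n,
n = r*(1 − r) / [ r (1 − r*) ]
n = 0.919(1 − 0.779) / [0.779(1 − 0.919)]
  = 0.203099 / 0.063099 = 3.2187
So the test needs 3.2187 × 22 ≈ 70.81 items; rounding up, 71.

71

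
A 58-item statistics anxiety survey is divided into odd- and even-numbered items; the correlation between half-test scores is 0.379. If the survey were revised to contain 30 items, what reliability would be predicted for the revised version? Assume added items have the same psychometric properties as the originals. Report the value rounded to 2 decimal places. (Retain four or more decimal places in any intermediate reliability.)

First correct the split-half correlation to full-test reliability: r_full = 2 × 0.379 / (1 + 0.379) ≈ 0.5497
Length factor from 58 to 30 items: n = 30/58 = 0.5172
r_new = n·r_full / (1 + (n − 1)·r_full) = 0.2843 / 0.7346 ≈ 0.3870

0.39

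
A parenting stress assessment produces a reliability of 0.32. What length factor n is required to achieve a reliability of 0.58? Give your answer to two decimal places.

Invert Spearman-Brown to solve for n:
n = r_target (1 − r_old) / [ r_old (1 − r_target) ]
n = 0.58 × (1 − 0.32) / [ 0.32 × (1 − 0.58) ]
  = 0.3944 / 0.1344 = 2.9345

2.93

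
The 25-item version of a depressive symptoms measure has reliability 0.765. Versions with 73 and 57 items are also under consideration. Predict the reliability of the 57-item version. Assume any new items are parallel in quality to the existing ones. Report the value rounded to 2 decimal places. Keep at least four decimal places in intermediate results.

Only the ratio of lengths matters: n = 57/25 = 2.2800
r_{57} = n·r / (1 + (n − 1)·r) = 1.7442 / 1.9792 ≈ 0.8813

0.88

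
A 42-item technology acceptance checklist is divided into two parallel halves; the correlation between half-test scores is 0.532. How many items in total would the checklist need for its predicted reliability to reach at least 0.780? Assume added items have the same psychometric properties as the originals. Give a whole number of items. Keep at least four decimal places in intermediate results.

Corrected full-test reliability: r_full = 2 × 0.532 / (1 + 0.532) ≈ 0.6945
n = r_tgt(1 − r_full) / [r_full(1 − r_tgt)] = 0.780 × 0.3055 / (0.6945 × 0.220) ≈ 1.5596
Items = 1.5596 × 42 ≈ 65.50 → 66

66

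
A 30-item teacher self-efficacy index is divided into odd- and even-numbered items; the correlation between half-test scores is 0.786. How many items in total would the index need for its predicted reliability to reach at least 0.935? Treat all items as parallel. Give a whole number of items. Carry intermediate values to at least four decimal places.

59

r_full = 2(0.786)/(1 + 0.786) = 0.8802
Solve Spearman-Brown for n: n = 0.935(1 − 0.8802) / [0.8802(1 − 0.935)] = 1.9578
Required items = 1.9578 × 30 = 58.73, so 59 items.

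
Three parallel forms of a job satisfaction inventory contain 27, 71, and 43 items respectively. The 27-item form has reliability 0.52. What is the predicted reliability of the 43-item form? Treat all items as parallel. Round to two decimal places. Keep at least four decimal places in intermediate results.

0.63

Only the ratio of lengths matters: n = 43/27 = 1.5926
r_{43} = n·r / (1 + (n − 1)·r) = 0.8282 / 1.3082 ≈ 0.6331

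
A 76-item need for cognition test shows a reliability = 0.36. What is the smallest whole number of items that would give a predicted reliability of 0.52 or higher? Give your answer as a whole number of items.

147

Spearman-Brown solved for the length factor n:
n = r*(1 − r) / [ r (1 − r*) ]
n = 0.52(1 − 0.36) / [0.36(1 − 0.52)]
  = 0.3328 / 0.1728 = 1.9259
Items needed = n × 76 = 1.9259 × 76 ≈ 146.37 → round up to 147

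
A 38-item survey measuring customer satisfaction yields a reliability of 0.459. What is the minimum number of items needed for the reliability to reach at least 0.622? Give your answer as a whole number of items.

Rearranging the Spearman-Brown formula for n,
n = r_target (1 − r_old) / [ r_old (1 − r_target) ]
n = 0.622 × (1 − 0.459) / [ 0.459 × (1 − 0.622) ]
  = 0.336502 / 0.173502 = 1.9395
So the test needs 1.9395 × 38 ≈ 73.70 items; rounding up, 74.

74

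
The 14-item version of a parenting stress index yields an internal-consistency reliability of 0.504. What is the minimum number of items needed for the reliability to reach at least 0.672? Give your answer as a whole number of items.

29

Spearman-Brown solved for the length factor n:
n = r*(1 − r) / [ r (1 − r*) ]
n = 0.672 × (1 − 0.504) / [ 0.504 × (1 − 0.672) ]
n = 0.333312 / 0.165312 ≈ 2.0163
2.0163 × 14 = 28.23 → 29 items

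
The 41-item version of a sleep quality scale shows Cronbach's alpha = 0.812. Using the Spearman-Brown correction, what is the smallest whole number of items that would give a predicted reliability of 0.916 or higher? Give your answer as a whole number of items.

104

n = 0.916 × (1 − 0.812) / [ 0.812 × (1 − 0.916) ]
n = 0.172208 / 0.068208 ≈ 2.5247
2.5247 × 41 = 103.51 → 104 items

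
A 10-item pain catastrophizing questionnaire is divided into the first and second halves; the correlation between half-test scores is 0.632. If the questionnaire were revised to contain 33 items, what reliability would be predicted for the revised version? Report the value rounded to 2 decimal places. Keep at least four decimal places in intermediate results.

Full-test reliability from the split-half r: r_full = 2(0.632)/(1 + 0.632) = 0.7745
Then adjust to 33 items: n = 33/10 = 3.3000
r_new = n·r_full / (1 + (n − 1)·r_full) = 2.5558 / 2.7813 ≈ 0.9189

0.92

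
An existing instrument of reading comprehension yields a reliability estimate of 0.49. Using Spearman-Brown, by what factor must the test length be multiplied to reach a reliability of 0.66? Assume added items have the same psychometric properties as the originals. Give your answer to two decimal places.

2.02

n = [0.66 × 0.51] / [0.49 × 0.34]
  = 0.3366 / 0.1666 = 2.0204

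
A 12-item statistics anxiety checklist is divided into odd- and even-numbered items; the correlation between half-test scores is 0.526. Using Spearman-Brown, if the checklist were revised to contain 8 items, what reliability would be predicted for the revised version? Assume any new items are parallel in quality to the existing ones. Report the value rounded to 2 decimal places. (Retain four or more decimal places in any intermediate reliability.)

Spearman-Brown correction (n = 2): r_full = 2·0.526/(1 + 0.526) = 0.6894
Then adjust to 8 items: n = 8/12 = 0.6667
r_new = n·r_full / (1 + (n − 1)·r_full) = 0.4596 / 0.7702 ≈ 0.5967

0.60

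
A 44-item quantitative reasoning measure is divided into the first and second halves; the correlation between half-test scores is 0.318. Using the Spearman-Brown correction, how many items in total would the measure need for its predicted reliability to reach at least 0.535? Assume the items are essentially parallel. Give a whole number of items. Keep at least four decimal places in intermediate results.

Corrected full-test reliability: r_full = 2 × 0.318 / (1 + 0.318) ≈ 0.4825
n = r_tgt(1 − r_full) / [r_full(1 − r_tgt)] = 0.535 × 0.5175 / (0.4825 × 0.465) ≈ 1.2340
Required items = 1.2340 × 44 = 54.30, so 55 items.

55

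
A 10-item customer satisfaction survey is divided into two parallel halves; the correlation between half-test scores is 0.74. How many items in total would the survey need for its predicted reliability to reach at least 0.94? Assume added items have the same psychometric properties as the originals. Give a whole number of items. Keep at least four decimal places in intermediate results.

28

r_full = 2(0.74)/(1 + 0.74) = 0.8506
Solve Spearman-Brown for n: n = 0.94(1 − 0.8506) / [0.8506(1 − 0.94)] = 2.7517
Items = 2.7517 × 10 ≈ 27.52 → 28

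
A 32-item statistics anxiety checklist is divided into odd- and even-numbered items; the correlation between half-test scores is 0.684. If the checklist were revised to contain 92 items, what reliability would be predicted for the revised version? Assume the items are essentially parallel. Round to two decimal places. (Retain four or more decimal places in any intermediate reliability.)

Spearman-Brown correction (n = 2): r_full = 2·0.684/(1 + 0.684) = 0.8124
Length factor from 32 to 92 items: n = 92/32 = 2.8750
r_new = n·r_full / (1 + (n − 1)·r_full) = 2.3357 / 2.5232 ≈ 0.9257

0.93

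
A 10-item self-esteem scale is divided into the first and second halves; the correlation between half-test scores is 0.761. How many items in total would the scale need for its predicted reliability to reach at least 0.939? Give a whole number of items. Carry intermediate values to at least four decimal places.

Corrected full-test reliability: r_full = 2 × 0.761 / (1 + 0.761) ≈ 0.8643
Solve Spearman-Brown for n: n = 0.939(1 − 0.8643) / [0.8643(1 − 0.939)] = 2.4169
Required items = 2.4169 × 10 = 24.17, so 25 items.

25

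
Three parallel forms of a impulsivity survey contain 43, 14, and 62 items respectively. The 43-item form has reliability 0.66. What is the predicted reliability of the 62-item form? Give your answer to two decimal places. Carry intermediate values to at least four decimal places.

Only the ratio of lengths matters: n = 62/43 = 1.4419
r_{62} = n·r / (1 + (n − 1)·r) = 0.9517 / 1.2917 ≈ 0.7368

0.74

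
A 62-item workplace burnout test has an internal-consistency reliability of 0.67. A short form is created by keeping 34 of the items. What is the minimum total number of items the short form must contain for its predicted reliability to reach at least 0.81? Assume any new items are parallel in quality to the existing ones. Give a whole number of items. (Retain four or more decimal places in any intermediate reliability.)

Short-form reliability: n = 34/62 = 0.5484; r_34 = n·r/(1+(n−1)r) ≈ 0.5268
Then solve for n' with r_old = 0.5268, r_target = 0.81: n' = 0.81(1 − 0.5268)/[0.5268(1 − 0.81)] = 3.8294
Total items = 3.8294 × 34 = 130.20, rounded up to 131.

131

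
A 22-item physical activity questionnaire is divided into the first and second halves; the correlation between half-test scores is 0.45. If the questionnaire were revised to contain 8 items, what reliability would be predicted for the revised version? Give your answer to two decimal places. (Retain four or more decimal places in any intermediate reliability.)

Full-test reliability from the split-half r: r_full = 2(0.45)/(1 + 0.45) = 0.6207
Length factor from 22 to 8 items: n = 8/22 = 0.3636
r_new = n·r_full / (1 + (n − 1)·r_full) = 0.2257 / 0.6050 ≈ 0.3731

0.37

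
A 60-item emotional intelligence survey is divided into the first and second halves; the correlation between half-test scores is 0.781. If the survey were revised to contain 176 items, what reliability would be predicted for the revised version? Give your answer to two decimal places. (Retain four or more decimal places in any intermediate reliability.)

Spearman-Brown correction (n = 2): r_full = 2·0.781/(1 + 0.781) = 0.8770
Then adjust to 176 items: n = 176/60 = 2.9333
r_new = n·r_full / (1 + (n − 1)·r_full) = 2.5725 / 2.6955 ≈ 0.9544

0.95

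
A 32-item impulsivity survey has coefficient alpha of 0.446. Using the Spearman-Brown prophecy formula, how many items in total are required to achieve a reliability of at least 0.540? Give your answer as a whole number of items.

47

Rearranging the Spearman-Brown formula for n,
n = r*(1 − r) / [ r (1 − r*) ]
n = [0.540 × 0.554] / [0.446 × 0.460]
n = 0.299160 / 0.205160 ≈ 1.4582
Items needed = n × 32 = 1.4582 × 32 ≈ 46.66 → round up to 47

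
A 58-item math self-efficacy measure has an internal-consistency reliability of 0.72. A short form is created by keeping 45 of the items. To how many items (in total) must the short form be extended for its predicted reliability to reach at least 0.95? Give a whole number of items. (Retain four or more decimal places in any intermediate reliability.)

Short-form reliability: n = 45/58 = 0.7759; r_45 = n·r/(1+(n−1)r) ≈ 0.6661
Then solve for n' with r_old = 0.6661, r_target = 0.95: n' = 0.95(1 − 0.6661)/[0.6661(1 − 0.95)] = 9.5242
Total items = 9.5242 × 45 = 428.59, rounded up to 429.

429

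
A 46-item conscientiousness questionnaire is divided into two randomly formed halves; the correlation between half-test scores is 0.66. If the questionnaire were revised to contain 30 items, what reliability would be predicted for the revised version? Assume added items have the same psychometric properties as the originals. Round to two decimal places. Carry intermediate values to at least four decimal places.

0.72

Full-test reliability from the split-half r: r_full = 2(0.66)/(1 + 0.66) = 0.7952
Length factor from 46 to 30 items: n = 30/46 = 0.6522
r_new = n·r_full / (1 + (n − 1)·r_full) = 0.5186 / 0.7234 ≈ 0.7169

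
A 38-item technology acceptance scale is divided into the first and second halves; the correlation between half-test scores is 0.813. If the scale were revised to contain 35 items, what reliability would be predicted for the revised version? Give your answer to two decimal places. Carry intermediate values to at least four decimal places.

Full-test reliability from the split-half r: r_full = 2(0.813)/(1 + 0.813) = 0.8969
Length factor from 38 to 35 items: n = 35/38 = 0.9211
r_new = n·r_full / (1 + (n − 1)·r_full) = 0.8261 / 0.9292 ≈ 0.8890

0.89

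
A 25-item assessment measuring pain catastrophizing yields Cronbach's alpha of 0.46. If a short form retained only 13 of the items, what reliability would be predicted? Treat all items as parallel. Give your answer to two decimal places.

0.31

Length ratio n = 13/25 = 0.52
Apply the Spearman-Brown prophecy formula, r' = nr / [1 + (n − 1)r]:
r_new = 0.52·0.46 / [1 + (0.52 − 1)·0.46]
r_new = 0.2392 / 0.7792 ≈ 0.3070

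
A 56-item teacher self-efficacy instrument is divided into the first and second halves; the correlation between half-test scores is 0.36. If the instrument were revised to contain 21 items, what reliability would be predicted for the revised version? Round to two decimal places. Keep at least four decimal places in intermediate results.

Full-test reliability from the split-half r: r_full = 2(0.36)/(1 + 0.36) = 0.5294
Length factor from 56 to 21 items: n = 21/56 = 0.3750
r_new = n·r_full / (1 + (n − 1)·r_full) = 0.1985 / 0.6691 ≈ 0.2967

0.30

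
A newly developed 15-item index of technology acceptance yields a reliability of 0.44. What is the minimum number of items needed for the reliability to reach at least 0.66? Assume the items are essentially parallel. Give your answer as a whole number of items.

38

n = 0.66(1 − 0.44) / [0.44(1 − 0.66)]
n = 0.3696 / 0.1496 ≈ 2.4706
2.4706 × 15 = 37.06 → 38 items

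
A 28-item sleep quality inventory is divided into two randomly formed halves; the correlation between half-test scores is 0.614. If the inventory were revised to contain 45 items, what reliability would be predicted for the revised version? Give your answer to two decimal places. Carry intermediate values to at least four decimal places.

First correct the split-half correlation to full-test reliability: r_full = 2 × 0.614 / (1 + 0.614) ≈ 0.7608
Length factor from 28 to 45 items: n = 45/28 = 1.6071
r_new = n·r_full / (1 + (n − 1)·r_full) = 1.2227 / 1.4619 ≈ 0.8364

0.84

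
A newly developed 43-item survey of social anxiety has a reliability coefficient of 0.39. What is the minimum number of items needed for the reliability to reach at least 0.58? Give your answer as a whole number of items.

93

Invert Spearman-Brown to solve for n:
n = r_target (1 − r_old) / [ r_old (1 − r_target) ]
n = [0.58 × 0.61] / [0.39 × 0.42]
  = 0.3538 / 0.1638 = 2.1600
2.1600 × 43 = 92.88 → 93 items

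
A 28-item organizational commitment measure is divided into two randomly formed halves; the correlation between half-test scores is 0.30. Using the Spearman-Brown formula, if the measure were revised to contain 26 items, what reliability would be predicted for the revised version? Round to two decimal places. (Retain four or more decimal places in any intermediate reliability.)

First correct the split-half correlation to full-test reliability: r_full = 2 × 0.30 / (1 + 0.30) ≈ 0.4615
Then adjust to 26 items: n = 26/28 = 0.9286
r_new = n·r_full / (1 + (n − 1)·r_full) = 0.4285 / 0.9670 ≈ 0.4431

0.44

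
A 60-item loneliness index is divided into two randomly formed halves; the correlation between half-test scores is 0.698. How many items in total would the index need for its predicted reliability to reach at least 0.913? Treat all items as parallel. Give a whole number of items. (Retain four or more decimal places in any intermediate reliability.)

r_full = 2(0.698)/(1 + 0.698) = 0.8221
n = r_tgt(1 − r_full) / [r_full(1 − r_tgt)] = 0.913 × 0.1779 / (0.8221 × 0.087) ≈ 2.2709
Required items = 2.2709 × 60 = 136.25, so 137 items.

137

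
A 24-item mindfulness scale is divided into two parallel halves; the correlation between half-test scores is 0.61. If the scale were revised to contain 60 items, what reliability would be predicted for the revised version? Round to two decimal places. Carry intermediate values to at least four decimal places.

Full-test reliability from the split-half r: r_full = 2(0.61)/(1 + 0.61) = 0.7578
Then adjust to 60 items: n = 60/24 = 2.5000
r_new = n·r_full / (1 + (n − 1)·r_full) = 1.8945 / 2.1367 ≈ 0.8866

0.89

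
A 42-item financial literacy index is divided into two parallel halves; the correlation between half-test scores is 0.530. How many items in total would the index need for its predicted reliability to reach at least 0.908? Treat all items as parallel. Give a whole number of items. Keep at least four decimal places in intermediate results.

Corrected full-test reliability: r_full = 2 × 0.530 / (1 + 0.530) ≈ 0.6928
Solve Spearman-Brown for n: n = 0.908(1 − 0.6928) / [0.6928(1 − 0.908)] = 4.3763
Required items = 4.3763 × 42 = 183.80, so 184 items.

184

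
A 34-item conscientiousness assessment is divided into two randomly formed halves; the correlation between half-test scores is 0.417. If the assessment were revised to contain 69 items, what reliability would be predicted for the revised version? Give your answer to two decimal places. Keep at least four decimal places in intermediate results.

First correct the split-half correlation to full-test reliability: r_full = 2 × 0.417 / (1 + 0.417) ≈ 0.5886
Then adjust to 69 items: n = 69/34 = 2.0294
r_new = n·r_full / (1 + (n − 1)·r_full) = 1.1945 / 1.6059 ≈ 0.7438

0.74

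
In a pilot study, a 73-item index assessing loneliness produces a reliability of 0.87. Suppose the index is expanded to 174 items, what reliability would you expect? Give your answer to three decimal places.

Length ratio n = 174/73 = 2.3836
Apply the Spearman-Brown prophecy formula, r' = nr / [1 + (n − 1)r]:
r_new = 2.3836·0.87 / [1 + (2.3836 − 1)·0.87]
r_new = 2.0737 / 2.2037 ≈ 0.9410

0.941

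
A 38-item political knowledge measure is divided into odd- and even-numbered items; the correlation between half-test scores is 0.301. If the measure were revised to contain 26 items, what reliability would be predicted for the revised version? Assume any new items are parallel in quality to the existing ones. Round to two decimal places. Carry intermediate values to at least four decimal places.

0.37

First correct the split-half correlation to full-test reliability: r_full = 2 × 0.301 / (1 + 0.301) ≈ 0.4627
Length factor from 38 to 26 items: n = 26/38 = 0.6842
r_new = n·r_full / (1 + (n − 1)·r_full) = 0.3166 / 0.8539 ≈ 0.3708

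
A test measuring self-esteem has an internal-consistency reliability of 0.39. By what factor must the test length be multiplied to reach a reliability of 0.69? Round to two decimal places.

3.48

Invert Spearman-Brown to solve for n:
n = r*(1 − r) / [ r (1 − r*) ]
n = 0.69 × (1 − 0.39) / [ 0.39 × (1 − 0.69) ]
n = 0.4209 / 0.1209 ≈ 3.4814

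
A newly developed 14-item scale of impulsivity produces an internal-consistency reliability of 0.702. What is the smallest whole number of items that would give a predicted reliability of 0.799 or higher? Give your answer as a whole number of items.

Invert Spearman-Brown to solve for n:
n = r*(1 − r) / [ r (1 − r*) ]
n = [0.799 × 0.298] / [0.702 × 0.201]
n = 0.238102 / 0.141102 ≈ 1.6874
Items needed = n × 14 = 1.6874 × 14 ≈ 23.62 → round up to 24

24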